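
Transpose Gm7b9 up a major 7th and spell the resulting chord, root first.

F#  A  C#  E  G

Transposed root: G → F# (major 7th up). So we spell F# minor seventh flat nine:
root → F#
3rd (minor 3rd) → A
5th (perfect 5th) → C#
7th (minor 7th) → E
9th (minor 9th) → G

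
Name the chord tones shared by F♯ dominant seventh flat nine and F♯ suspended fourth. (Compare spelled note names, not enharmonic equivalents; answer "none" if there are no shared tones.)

F-sharp  C-sharp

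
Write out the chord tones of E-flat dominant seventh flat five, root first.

E-flat  G  B-double-flat  D-flat

Root E-flat, quality dominant seventh flat five:
- root: E-flat
- major 3rd: G
- diminished 5th: B-double-flat
- minor 7th: D-flat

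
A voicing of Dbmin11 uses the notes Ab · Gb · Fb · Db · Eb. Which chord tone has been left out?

Dbmin11 = Db, Fb, Ab, Cb, Eb, Gb. The voicing lacks the 7th (minor 7th), Cb.

Cb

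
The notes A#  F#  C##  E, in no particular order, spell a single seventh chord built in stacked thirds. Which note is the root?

Stacking in thirds gives F# – A# – C## – E, so F# is the root — F# augmented seventh.

F#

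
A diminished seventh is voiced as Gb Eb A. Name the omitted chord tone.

C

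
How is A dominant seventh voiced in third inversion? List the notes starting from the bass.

G – A – C♯ – E

In root position, A dominant seventh is A–C♯–E–G.
Third inversion puts the seventh (G) in the bass.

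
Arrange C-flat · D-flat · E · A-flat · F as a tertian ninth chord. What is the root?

Arranged so that each adjacent pair is a third by letter name: D-flat – F – A-flat – C-flat – E.
The bottom of that stack, D-flat, is the root (this is D-flat dominant seventh sharp nine).

D-flat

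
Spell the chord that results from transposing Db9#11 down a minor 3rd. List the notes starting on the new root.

Bb – D – F – Ab – C – E

Db down a minor 3rd → Bb. New chord: Bb dominant ninth sharp eleven.
root → Bb
3rd (major 3rd) → D
5th (perfect 5th) → F
7th (minor 7th) → Ab
9th (major 9th) → C
11th (augmented 11th) → E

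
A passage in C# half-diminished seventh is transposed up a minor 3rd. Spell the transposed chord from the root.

Transposed root: C# → E (minor 3rd up). So we spell E half-diminished seventh:
- root: E
- minor 3rd: G
- diminished 5th: Bb
- minor 7th: D

E  G  Bb  D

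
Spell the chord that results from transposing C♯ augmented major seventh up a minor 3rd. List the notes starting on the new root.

E  G-sharp  B-sharp  D-sharp

C-sharp up a minor 3rd → E. New chord: E augmented major seventh.
E — root
G-sharp — major 3rd
B-sharp — augmented 5th
D-sharp — major 7th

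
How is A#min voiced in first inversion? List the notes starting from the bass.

C♯, E♯, A♯

A#min = A♯–C♯–E♯; first inversion → third (C♯) lowest.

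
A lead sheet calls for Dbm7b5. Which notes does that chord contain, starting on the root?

D♭, F♭, A𝄫, C♭

Dbm7b5: half-diminished seventh on D♭.
root → D♭
3rd (minor 3rd) → F♭
5th (diminished 5th) → A𝄫
7th (minor 7th) → C♭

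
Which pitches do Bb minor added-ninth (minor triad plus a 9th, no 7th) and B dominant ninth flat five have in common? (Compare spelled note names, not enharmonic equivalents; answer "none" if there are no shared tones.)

F

Bb minor added-ninth = B-flat, D-flat, F, C.
B dominant ninth flat five = B, D-sharp, F, A, C-sharp.
Shared: F.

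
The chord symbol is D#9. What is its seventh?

Root of D#9 = D#. The 7th is a minor 7th: D# up a minor 7th → C#.

C#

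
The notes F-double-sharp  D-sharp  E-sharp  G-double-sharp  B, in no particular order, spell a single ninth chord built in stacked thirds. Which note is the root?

Arranged so that each adjacent pair is a third by letter name: E-sharp – G-double-sharp – B – D-sharp – F-double-sharp.
The bottom of that stack, E-sharp, is the root (this is E-sharp dominant ninth flat five).

E-sharp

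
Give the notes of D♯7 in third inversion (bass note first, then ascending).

D♯7 = D♯–F𝄪–A♯–C♯; third inversion → seventh (C♯) lowest.

C♯, D♯, F𝄪, A♯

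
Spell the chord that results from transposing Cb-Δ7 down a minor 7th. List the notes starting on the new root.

D♭, F♭, A♭, C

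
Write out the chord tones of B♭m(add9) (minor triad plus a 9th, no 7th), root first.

Root Bb, quality minor added-ninth:
Root: Bb
Minor 3rd (3rd): Db
Perfect 5th (5th): F
Major 9th (9th): C

Bb Db F C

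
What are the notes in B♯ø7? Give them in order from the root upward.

B♯ø7: half-diminished seventh on B#.
Root: B#
Minor 3rd (3rd): D#
Diminished 5th (5th): F#
Minor 7th (7th): A#

B#, D#, F#, A#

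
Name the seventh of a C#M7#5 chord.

B#

C#M7#5 is built on C#; its 7th is a major 7th above the root.
A seventh above C uses the letter B, and the major 7th above C# is B#.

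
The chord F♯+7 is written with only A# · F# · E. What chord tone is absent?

The full F♯+7 chord is F#, A#, C##, E.
Comparing with the voicing, the augmented 5th (5th) — C## — is absent.

C##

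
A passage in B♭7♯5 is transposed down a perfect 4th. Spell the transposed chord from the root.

F A C# Eb

Bb down a perfect 4th → F. New chord: F augmented seventh.
Root: F
Major 3rd (3rd): A
Augmented 5th (5th): C#
Minor 7th (7th): Eb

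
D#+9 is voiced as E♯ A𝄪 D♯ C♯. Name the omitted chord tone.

F𝄪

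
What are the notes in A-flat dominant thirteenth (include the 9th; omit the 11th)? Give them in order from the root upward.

Ab  C  Eb  Gb  Bb  F

A-flat dominant thirteenth: dominant thirteenth on Ab.
- root: Ab
- major 3rd: C
- perfect 5th: Eb
- minor 7th: Gb
- major 9th: Bb
- major 13th: F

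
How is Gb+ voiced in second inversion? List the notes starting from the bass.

D – Gb – Bb

In root position, Gb+ is Gb–Bb–D.
Second inversion puts the fifth (D) in the bass.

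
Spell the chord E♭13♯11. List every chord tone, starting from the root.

Root Eb, quality dominant thirteenth sharp eleven:
Root: Eb
Major 3rd (3rd): G
Perfect 5th (5th): Bb
Minor 7th (7th): Db
Major 9th (9th): F
Augmented 11th (11th): A
Major 13th (13th): C

Eb G Bb Db F A C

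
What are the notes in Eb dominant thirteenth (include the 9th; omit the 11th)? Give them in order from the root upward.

E-flat – G – B-flat – D-flat – F – C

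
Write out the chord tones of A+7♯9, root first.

A+7♯9 is a dominant seventh sharp nine sharp five built on A.
A — root
C# — major 3rd
E# — augmented 5th
G — minor 7th
B# — augmented 9th

A C# E# G B#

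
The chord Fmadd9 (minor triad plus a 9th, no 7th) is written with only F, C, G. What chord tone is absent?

Ab

The full Fmadd9 chord is F, Ab, C, G.
Comparing with the voicing, the minor 3rd (3rd) — Ab — is absent.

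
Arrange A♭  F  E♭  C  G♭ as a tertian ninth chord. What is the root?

F

Arranged so that each adjacent pair is a third by letter name: F – A♭ – C – E♭ – G♭.
The bottom of that stack, F, is the root (this is F minor seventh flat nine).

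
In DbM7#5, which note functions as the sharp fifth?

Root of DbM7#5 = Db. The 5th is an augmented 5th: Db up an augmented 5th → A.

A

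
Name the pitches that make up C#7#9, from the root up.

Root C♯, quality dominant seventh sharp nine:
Root: C♯
Major 3rd (3rd): E♯
Perfect 5th (5th): G♯
Minor 7th (7th): B
Augmented 9th (9th): D𝄪

C♯ E♯ G♯ B D𝄪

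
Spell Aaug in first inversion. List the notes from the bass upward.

In root position, Aaug is A–C♯–E♯.
First inversion puts the third (C♯) in the bass.

C♯, E♯, A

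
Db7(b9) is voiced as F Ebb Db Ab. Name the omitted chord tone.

Cb

Db7(b9) = Db, F, Ab, Cb, Ebb. The voicing lacks the 7th (minor 7th), Cb.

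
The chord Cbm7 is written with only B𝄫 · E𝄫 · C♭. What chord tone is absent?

G♭

The full Cbm7 chord is C♭, E𝄫, G♭, B𝄫.
Comparing with the voicing, the perfect 5th (5th) — G♭ — is absent.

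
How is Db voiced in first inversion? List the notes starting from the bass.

Db = Db–F–Ab; first inversion → third (F) lowest.

F Ab Db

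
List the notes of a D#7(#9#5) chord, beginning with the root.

D#7(#9#5): dominant seventh sharp nine sharp five on D#.
root → D#
3rd (major 3rd) → F##
5th (augmented 5th) → A##
7th (minor 7th) → C#
9th (augmented 9th) → E##

D# F## A## C# E##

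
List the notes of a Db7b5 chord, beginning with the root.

Db, F, Abb, Cb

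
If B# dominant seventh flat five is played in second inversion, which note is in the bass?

F#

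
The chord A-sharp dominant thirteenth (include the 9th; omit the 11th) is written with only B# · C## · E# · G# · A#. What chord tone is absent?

The full A-sharp dominant thirteenth chord is A#, C##, E#, G#, B#, F##.
Comparing with the voicing, the major 13th (13th) — F## — is absent.

F##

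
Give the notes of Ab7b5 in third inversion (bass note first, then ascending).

Gb – Ab – C – Ebb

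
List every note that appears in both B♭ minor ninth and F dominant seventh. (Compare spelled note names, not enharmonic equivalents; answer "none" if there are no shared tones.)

B♭ minor ninth: B-flat D-flat F A-flat C
F dominant seventh: F A C E-flat
Common to both → F, C.

F, C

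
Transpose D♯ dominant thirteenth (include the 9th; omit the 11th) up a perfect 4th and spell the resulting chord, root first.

G#, B#, D#, F#, A#, E#

Transposed root: D# → G# (perfect 4th up). So we spell G# dominant thirteenth:
root → G#
3rd (major 3rd) → B#
5th (perfect 5th) → D#
7th (minor 7th) → F#
9th (major 9th) → A#
13th (major 13th) → E#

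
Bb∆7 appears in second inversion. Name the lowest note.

F

Bb∆7 = B♭–D–F–A. Second inversion → fifth in the bass = F.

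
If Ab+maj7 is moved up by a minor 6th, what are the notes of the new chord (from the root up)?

Transposed root: Ab → Fb (minor 6th up). So we spell Fb augmented major seventh:
Root: Fb
Major 3rd (3rd): Ab
Augmented 5th (5th): C
Major 7th (7th): Eb

Fb, Ab, C, Eb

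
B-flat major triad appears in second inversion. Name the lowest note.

B-flat major triad = B-flat–D–F. Second inversion → fifth in the bass = F.

F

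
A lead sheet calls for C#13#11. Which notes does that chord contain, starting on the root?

Root C#, quality dominant thirteenth sharp eleven:
- root: C#
- major 3rd: E#
- perfect 5th: G#
- minor 7th: B
- major 9th: D#
- augmented 11th: F##
- major 13th: A#

C#  E#  G#  B  D#  F##  A#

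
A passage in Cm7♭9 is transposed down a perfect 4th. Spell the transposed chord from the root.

C down a perfect 4th → G. New chord: G minor seventh flat nine.
root → G
3rd (minor 3rd) → B♭
5th (perfect 5th) → D
7th (minor 7th) → F
9th (minor 9th) → A♭

G, B♭, D, F, A♭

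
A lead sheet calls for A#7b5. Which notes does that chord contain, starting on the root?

Root A♯, quality dominant seventh flat five:
A♯ — root
C𝄪 — major 3rd
E — diminished 5th
G♯ — minor 7th

A♯, C𝄪, E, G♯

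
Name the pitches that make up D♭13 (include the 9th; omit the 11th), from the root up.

Db F Ab Cb Eb Bb

D♭13: dominant thirteenth on Db.
- root: Db
- major 3rd: F
- perfect 5th: Ab
- minor 7th: Cb
- major 9th: Eb
- major 13th: Bb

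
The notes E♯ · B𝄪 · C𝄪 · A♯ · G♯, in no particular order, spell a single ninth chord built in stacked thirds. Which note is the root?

A♯

Stacking in thirds gives A♯ – C𝄪 – E♯ – G♯ – B𝄪, so A♯ is the root — A♯ dominant seventh sharp nine.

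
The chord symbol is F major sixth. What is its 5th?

C

Root of F major sixth = F. The 5th is a perfect 5th: F up a perfect 5th → C.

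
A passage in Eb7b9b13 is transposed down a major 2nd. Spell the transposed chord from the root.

Db, F, Ab, Cb, Ebb, Bbb

Eb down a major 2nd → Db. New chord: Db dominant seventh flat nine flat thirteen.
Root: Db
Major 3rd (3rd): F
Perfect 5th (5th): Ab
Minor 7th (7th): Cb
Minor 9th (9th): Ebb
Minor 13th (13th): Bbb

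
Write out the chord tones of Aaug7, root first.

A, C#, E#, G

Root A, quality augmented seventh:
Root: A
Major 3rd (3rd): C#
Augmented 5th (5th): E#
Minor 7th (7th): G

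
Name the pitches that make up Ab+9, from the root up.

Ab+9: dominant ninth sharp five on Ab.
root → Ab
3rd (major 3rd) → C
5th (augmented 5th) → E
7th (minor 7th) → Gb
9th (major 9th) → Bb

Ab – C – E – Gb – Bb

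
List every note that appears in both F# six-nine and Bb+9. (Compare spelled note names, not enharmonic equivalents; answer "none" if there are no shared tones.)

F#

F# six-nine = F#, A#, C#, D#, G#.
Bb+9 = Bb, D, F#, Ab, C.
Shared: F#.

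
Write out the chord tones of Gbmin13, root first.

Gb Bbb Db Fb Ab Cb Eb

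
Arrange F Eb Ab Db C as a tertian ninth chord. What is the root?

Arranged so that each adjacent pair is a third by letter name: Db – F – Ab – C – Eb.
The bottom of that stack, Db, is the root (this is Db major ninth).

Db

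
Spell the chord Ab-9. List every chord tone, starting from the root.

Ab Cb Eb Gb Bb

Ab-9 is a minor ninth built on Ab.
root → Ab
3rd (minor 3rd) → Cb
5th (perfect 5th) → Eb
7th (minor 7th) → Gb
9th (major 9th) → Bb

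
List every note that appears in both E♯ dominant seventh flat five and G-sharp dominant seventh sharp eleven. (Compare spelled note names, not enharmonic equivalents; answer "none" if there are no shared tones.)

D♯

E♯ dominant seventh flat five = E♯, G𝄪, B, D♯.
G-sharp dominant seventh sharp eleven = G♯, B♯, D♯, F♯, C𝄪.
Shared: D♯.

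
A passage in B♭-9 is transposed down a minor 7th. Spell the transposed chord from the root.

C  E♭  G  B♭  D

A minor 7th down from B♭ is C, so the new chord is C minor ninth.
- root: C
- minor 3rd: E♭
- perfect 5th: G
- minor 7th: B♭
- major 9th: D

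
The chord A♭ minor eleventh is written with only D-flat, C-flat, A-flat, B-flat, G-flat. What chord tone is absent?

The full A♭ minor eleventh chord is A-flat, C-flat, E-flat, G-flat, B-flat, D-flat.
Comparing with the voicing, the perfect 5th (5th) — E-flat — is absent.

E-flat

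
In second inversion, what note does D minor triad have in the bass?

A

D minor triad in root position is D–F–A.
Second inversion places the fifth in the bass, which is A.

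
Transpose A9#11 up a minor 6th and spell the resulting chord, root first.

A up a minor 6th → F. New chord: F dominant ninth sharp eleven.
root → F
3rd (major 3rd) → A
5th (perfect 5th) → C
7th (minor 7th) → Eb
9th (major 9th) → G
11th (augmented 11th) → B

F A C Eb G B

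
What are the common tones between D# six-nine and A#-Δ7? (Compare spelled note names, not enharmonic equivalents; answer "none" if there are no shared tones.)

A#, E#

D# six-nine: D# F## A# B# E#
A#-Δ7: A# C# E# G##
Common to both → A#, E#.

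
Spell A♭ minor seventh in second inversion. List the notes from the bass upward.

In root position, A♭ minor seventh is Ab–Cb–Eb–Gb.
Second inversion puts the fifth (Eb) in the bass.

Eb  Gb  Ab  Cb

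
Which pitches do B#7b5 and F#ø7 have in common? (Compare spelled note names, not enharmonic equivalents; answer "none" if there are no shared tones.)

F#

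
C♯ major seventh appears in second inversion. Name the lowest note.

G♯

C♯ major seventh = C♯–E♯–G♯–B♯. Second inversion → fifth in the bass = G♯.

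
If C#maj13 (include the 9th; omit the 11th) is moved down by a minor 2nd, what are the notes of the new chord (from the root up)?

B♯, D𝄪, F𝄪, A𝄪, C𝄪, G𝄪

C♯ down a minor 2nd → B♯. New chord: B♯ major thirteenth.
- root: B♯
- major 3rd: D𝄪
- perfect 5th: F𝄪
- major 7th: A𝄪
- major 9th: C𝄪
- major 13th: G𝄪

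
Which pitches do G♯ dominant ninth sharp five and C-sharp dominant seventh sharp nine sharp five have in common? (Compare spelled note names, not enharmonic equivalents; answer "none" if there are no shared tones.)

G♯ dominant ninth sharp five: G-sharp B-sharp D-double-sharp F-sharp A-sharp
C-sharp dominant seventh sharp nine sharp five: C-sharp E-sharp G-double-sharp B D-double-sharp
Common to both → D-double-sharp.

D-double-sharp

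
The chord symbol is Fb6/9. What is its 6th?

Db

Fb6/9 is built on Fb; its 6th is a major 6th above the root.
A sixth above F uses the letter D, and the major 6th above Fb is Db.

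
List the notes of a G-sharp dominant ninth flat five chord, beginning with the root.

G-sharp dominant ninth flat five is a dominant ninth flat five built on G-sharp.
- root: G-sharp
- major 3rd: B-sharp
- diminished 5th: D
- minor 7th: F-sharp
- major 9th: A-sharp

G-sharp, B-sharp, D, F-sharp, A-sharp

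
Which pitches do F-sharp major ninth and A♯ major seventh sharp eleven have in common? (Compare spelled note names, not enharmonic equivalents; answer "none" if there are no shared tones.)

F-sharp major ninth = F#, A#, C#, E#, G#.
A♯ major seventh sharp eleven = A#, C##, E#, G##, D##.
Shared: A#, E#.

A#, E#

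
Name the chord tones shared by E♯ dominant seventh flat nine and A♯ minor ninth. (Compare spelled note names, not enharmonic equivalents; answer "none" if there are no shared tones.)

E-sharp, B-sharp

E♯ dominant seventh flat nine = E-sharp, G-double-sharp, B-sharp, D-sharp, F-sharp.
A♯ minor ninth = A-sharp, C-sharp, E-sharp, G-sharp, B-sharp.
Shared: E-sharp, B-sharp.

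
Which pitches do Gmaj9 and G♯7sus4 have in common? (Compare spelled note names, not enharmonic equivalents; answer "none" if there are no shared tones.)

F#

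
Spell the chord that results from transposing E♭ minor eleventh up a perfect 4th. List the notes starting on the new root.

A-flat  C-flat  E-flat  G-flat  B-flat  D-flat

A perfect 4th up from E-flat is A-flat, so the new chord is A-flat minor eleventh.
Root: A-flat
Minor 3rd (3rd): C-flat
Perfect 5th (5th): E-flat
Minor 7th (7th): G-flat
Major 9th (9th): B-flat
Perfect 11th (11th): D-flat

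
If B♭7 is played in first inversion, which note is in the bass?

D

B♭7 in root position is Bb–D–F–Ab.
First inversion places the third in the bass, which is D.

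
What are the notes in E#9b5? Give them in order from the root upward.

E#9b5: dominant ninth flat five on E#.
Root: E#
Major 3rd (3rd): G##
Diminished 5th (5th): B
Minor 7th (7th): D#
Major 9th (9th): F##

E# – G## – B – D# – F##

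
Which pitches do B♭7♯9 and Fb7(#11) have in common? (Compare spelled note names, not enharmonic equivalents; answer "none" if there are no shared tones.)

B♭  A♭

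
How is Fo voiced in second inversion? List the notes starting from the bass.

C♭  F  A♭

In root position, Fo is F–A♭–C♭.
Second inversion puts the fifth (C♭) in the bass.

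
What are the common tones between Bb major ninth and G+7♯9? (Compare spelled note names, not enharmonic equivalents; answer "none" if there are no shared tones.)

F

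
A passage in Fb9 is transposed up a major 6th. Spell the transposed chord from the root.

Transposed root: Fb → Db (major 6th up). So we spell Db dominant ninth:
Db — root
F — major 3rd
Ab — perfect 5th
Cb — minor 7th
Eb — major 9th

Db  F  Ab  Cb  Eb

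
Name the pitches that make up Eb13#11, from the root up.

Eb, G, Bb, Db, F, A, C

Eb13#11 is a dominant thirteenth sharp eleven built on Eb.
Eb — root
G — major 3rd
Bb — perfect 5th
Db — minor 7th
F — major 9th
A — augmented 11th
C — major 13th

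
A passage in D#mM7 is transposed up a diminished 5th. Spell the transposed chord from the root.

Transposed root: D# → A (diminished 5th up). So we spell A minor-major seventh:
- root: A
- minor 3rd: C
- perfect 5th: E
- major 7th: G#

A, C, E, G#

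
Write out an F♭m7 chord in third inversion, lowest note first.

Ebb – Fb – Abb – Cb

In root position, F♭m7 is Fb–Abb–Cb–Ebb.
Third inversion puts the seventh (Ebb) in the bass.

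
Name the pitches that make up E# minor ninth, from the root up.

E#, G#, B#, D#, F##

E# minor ninth: minor ninth on E#.
root → E#
3rd (minor 3rd) → G#
5th (perfect 5th) → B#
7th (minor 7th) → D#
9th (major 9th) → F##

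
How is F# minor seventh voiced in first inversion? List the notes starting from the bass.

A C♯ E F♯

In root position, F# minor seventh is F♯–A–C♯–E.
First inversion puts the third (A) in the bass.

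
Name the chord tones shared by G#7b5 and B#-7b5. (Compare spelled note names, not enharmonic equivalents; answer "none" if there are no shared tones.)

B# – F#

G#7b5 = G#, B#, D, F#.
B#-7b5 = B#, D#, F#, A#.
Shared: B#, F#.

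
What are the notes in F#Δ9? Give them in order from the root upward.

F♯, A♯, C♯, E♯, G♯

F#Δ9 is a major ninth built on F♯.
- root: F♯
- major 3rd: A♯
- perfect 5th: C♯
- major 7th: E♯
- major 9th: G♯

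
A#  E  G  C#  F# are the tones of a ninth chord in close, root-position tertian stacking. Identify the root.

Stacking in thirds gives F# – A# – C# – E – G, so F# is the root — F# dominant seventh flat nine.

F#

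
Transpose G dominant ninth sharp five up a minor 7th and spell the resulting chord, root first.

A minor 7th up from G is F, so the new chord is F dominant ninth sharp five.
- root: F
- major 3rd: A
- augmented 5th: C-sharp
- minor 7th: E-flat
- major 9th: G

F, A, C-sharp, E-flat, G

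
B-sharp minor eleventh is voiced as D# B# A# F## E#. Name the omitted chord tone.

C##

The full B-sharp minor eleventh chord is B#, D#, F##, A#, C##, E#.
Comparing with the voicing, the major 9th (9th) — C## — is absent.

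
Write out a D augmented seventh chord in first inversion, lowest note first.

F-sharp – A-sharp – C – D

In root position, D augmented seventh is D–F-sharp–A-sharp–C.
First inversion puts the third (F-sharp) in the bass.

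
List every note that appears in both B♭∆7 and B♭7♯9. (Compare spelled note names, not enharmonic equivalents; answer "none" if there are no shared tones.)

B♭∆7: Bb D F A
B♭7♯9: Bb D F Ab C#
Common to both → Bb, D, F.

Bb D F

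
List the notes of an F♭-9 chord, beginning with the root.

Fb – Abb – Cb – Ebb – Gb

Root Fb, quality minor ninth:
root → Fb
3rd (minor 3rd) → Abb
5th (perfect 5th) → Cb
7th (minor 7th) → Ebb
9th (major 9th) → Gb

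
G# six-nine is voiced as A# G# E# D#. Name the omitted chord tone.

The full G# six-nine chord is G#, B#, D#, E#, A#.
Comparing with the voicing, the major 3rd (3rd) — B# — is absent.

B#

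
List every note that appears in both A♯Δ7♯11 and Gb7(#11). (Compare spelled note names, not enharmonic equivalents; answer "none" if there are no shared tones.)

A♯Δ7♯11: A# C## E# G## D##
Gb7(#11): Gb Bb Db Fb C
Common to both → none.

none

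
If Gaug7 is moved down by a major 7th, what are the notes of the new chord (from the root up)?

Ab, C, E, Gb

Transposed root: G → Ab (major 7th down). So we spell Ab augmented seventh:
- root: Ab
- major 3rd: C
- augmented 5th: E
- minor 7th: Gb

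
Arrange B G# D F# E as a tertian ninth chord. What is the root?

E

Arranged so that each adjacent pair is a third by letter name: E – G# – B – D – F#.
The bottom of that stack, E, is the root (this is E dominant ninth).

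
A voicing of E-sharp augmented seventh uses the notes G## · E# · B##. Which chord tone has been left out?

E-sharp augmented seventh = E#, G##, B##, D#. The voicing lacks the 7th (minor 7th), D#.

D#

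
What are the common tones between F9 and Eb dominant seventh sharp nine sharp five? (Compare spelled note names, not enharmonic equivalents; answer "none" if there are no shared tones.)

Eb, G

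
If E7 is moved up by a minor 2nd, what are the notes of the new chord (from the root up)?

Transposed root: E → F (minor 2nd up). So we spell F dominant seventh:
F — root
A — major 3rd
C — perfect 5th
Eb — minor 7th

F – A – C – Eb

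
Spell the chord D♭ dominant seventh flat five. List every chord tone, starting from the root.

Root Db, quality dominant seventh flat five:
root → Db
3rd (major 3rd) → F
5th (diminished 5th) → Abb
7th (minor 7th) → Cb

Db  F  Abb  Cb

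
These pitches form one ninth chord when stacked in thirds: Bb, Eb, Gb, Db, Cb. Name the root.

Arranged so that each adjacent pair is a third by letter name: Cb – Eb – Gb – Bb – Db.
The bottom of that stack, Cb, is the root (this is Cb major ninth).

Cb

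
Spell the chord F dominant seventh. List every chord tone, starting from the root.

F, A, C, Eb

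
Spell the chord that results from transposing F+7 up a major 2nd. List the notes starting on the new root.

Transposed root: F → G (major 2nd up). So we spell G augmented seventh:
- root: G
- major 3rd: B
- augmented 5th: D#
- minor 7th: F

G, B, D#, F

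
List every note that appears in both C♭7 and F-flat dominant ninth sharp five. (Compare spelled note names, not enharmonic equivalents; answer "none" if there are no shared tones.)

C♭7 = Cb, Eb, Gb, Bbb.
F-flat dominant ninth sharp five = Fb, Ab, C, Ebb, Gb.
Shared: Gb.

Gb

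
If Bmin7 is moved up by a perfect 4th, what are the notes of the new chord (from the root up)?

E  G  B  D

Transposed root: B → E (perfect 4th up). So we spell E minor seventh:
E — root
G — minor 3rd
B — perfect 5th
D — minor 7th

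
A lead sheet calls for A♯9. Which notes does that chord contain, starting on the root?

A♯9: dominant ninth on A#.
root → A#
3rd (major 3rd) → C##
5th (perfect 5th) → E#
7th (minor 7th) → G#
9th (major 9th) → B#

A# – C## – E# – G# – B#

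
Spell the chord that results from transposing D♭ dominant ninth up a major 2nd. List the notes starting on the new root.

E-flat, G, B-flat, D-flat, F

D-flat up a major 2nd → E-flat. New chord: E-flat dominant ninth.
root → E-flat
3rd (major 3rd) → G
5th (perfect 5th) → B-flat
7th (minor 7th) → D-flat
9th (major 9th) → F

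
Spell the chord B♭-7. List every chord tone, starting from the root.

B♭-7: minor seventh on B♭.
- root: B♭
- minor 3rd: D♭
- perfect 5th: F
- minor 7th: A♭

B♭, D♭, F, A♭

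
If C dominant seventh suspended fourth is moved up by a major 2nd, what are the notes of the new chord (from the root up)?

D  G  A  C

Transposed root: C → D (major 2nd up). So we spell D dominant seventh suspended fourth:
root → D
4th (perfect 4th) → G
5th (perfect 5th) → A
7th (minor 7th) → C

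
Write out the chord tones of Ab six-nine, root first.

A-flat, C, E-flat, F, B-flat

Root A-flat, quality six-nine:
- root: A-flat
- major 3rd: C
- perfect 5th: E-flat
- major 6th: F
- major 9th: B-flat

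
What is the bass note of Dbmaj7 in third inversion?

Dbmaj7 in root position is Db–F–Ab–C.
Third inversion places the seventh in the bass, which is C.

C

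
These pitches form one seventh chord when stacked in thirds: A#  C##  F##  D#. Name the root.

D#

Stacking in thirds gives D# – F## – A# – C##, so D# is the root — D# major seventh.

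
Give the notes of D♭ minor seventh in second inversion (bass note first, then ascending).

In root position, D♭ minor seventh is Db–Fb–Ab–Cb.
Second inversion puts the fifth (Ab) in the bass.

Ab  Cb  Db  Fb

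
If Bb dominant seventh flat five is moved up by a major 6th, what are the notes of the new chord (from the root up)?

G, B, Db, F

A major 6th up from Bb is G, so the new chord is G dominant seventh flat five.
G — root
B — major 3rd
Db — diminished 5th
F — minor 7th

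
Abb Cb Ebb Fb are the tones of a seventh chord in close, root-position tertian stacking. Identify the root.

Stacking in thirds gives Fb – Abb – Cb – Ebb, so Fb is the root — Fb minor seventh.

Fb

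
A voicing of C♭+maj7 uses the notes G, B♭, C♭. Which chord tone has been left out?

E♭

The full C♭+maj7 chord is C♭, E♭, G, B♭.
Comparing with the voicing, the major 3rd (3rd) — E♭ — is absent.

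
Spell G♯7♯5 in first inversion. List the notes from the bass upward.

G♯7♯5 = G#–B#–D##–F#; first inversion → third (B#) lowest.

B#  D##  F#  G#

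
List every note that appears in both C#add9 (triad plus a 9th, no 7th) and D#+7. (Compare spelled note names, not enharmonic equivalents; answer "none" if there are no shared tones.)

C# D#

C#add9 = C#, E#, G#, D#.
D#+7 = D#, F##, A##, C#.
Shared: C#, D#.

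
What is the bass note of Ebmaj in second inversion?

Bb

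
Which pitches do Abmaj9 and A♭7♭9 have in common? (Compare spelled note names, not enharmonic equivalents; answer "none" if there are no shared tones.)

Abmaj9: Ab C Eb G Bb
A♭7♭9: Ab C Eb Gb Bbb
Common to both → Ab, C, Eb.

Ab, C, Eb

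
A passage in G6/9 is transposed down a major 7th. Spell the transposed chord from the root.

G down a major 7th → Ab. New chord: Ab six-nine.
- root: Ab
- major 3rd: C
- perfect 5th: Eb
- major 6th: F
- major 9th: Bb

Ab, C, Eb, F, Bb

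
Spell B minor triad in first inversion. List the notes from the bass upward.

In root position, B minor triad is B–D–F#.
First inversion puts the third (D) in the bass.

D, F#, B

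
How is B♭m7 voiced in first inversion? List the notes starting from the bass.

D♭ F A♭ B♭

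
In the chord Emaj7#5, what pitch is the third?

G#

Emaj7#5 is built on E; its 3rd is a major 3rd above the root.
A third above E uses the letter G, and the major 3rd above E is G#.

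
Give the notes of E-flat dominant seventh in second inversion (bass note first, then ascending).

B-flat  D-flat  E-flat  G

In root position, E-flat dominant seventh is E-flat–G–B-flat–D-flat.
Second inversion puts the fifth (B-flat) in the bass.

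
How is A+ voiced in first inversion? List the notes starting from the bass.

A+ = A–C#–E#; first inversion → third (C#) lowest.

C#  E#  A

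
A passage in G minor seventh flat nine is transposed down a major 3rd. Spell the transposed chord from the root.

E♭, G♭, B♭, D♭, F♭

G down a major 3rd → E♭. New chord: E♭ minor seventh flat nine.
Root: E♭
Minor 3rd (3rd): G♭
Perfect 5th (5th): B♭
Minor 7th (7th): D♭
Minor 9th (9th): F♭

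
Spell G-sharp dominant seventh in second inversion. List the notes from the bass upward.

D# – F# – G# – B#

In root position, G-sharp dominant seventh is G#–B#–D#–F#.
Second inversion puts the fifth (D#) in the bass.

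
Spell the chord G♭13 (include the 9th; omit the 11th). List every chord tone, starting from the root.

G♭13: dominant thirteenth on G♭.
- root: G♭
- major 3rd: B♭
- perfect 5th: D♭
- minor 7th: F♭
- major 9th: A♭
- major 13th: E♭

G♭, B♭, D♭, F♭, A♭, E♭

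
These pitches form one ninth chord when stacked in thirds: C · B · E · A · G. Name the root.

A

Stacking in thirds gives A – C – E – G – B, so A is the root — A minor ninth.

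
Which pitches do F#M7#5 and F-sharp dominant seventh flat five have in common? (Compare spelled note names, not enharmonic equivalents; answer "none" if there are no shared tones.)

F#M7#5: F♯ A♯ C𝄪 E♯
F-sharp dominant seventh flat five: F♯ A♯ C E
Common to both → F♯, A♯.

F♯  A♯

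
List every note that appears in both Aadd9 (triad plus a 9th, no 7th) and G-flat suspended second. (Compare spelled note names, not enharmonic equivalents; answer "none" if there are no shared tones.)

none

Aadd9: A C# E B
G-flat suspended second: Gb Ab Db
Common to both → none.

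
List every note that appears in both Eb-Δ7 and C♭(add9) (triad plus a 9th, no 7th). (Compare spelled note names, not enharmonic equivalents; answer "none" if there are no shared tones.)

Eb, Gb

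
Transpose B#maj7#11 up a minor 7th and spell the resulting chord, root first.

A# – C## – E# – G## – D##

A minor 7th up from B# is A#, so the new chord is A# major seventh sharp eleven.
root → A#
3rd (major 3rd) → C##
5th (perfect 5th) → E#
7th (major 7th) → G##
11th (augmented 11th) → D##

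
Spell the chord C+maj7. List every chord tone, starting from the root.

C+maj7 is an augmented major seventh built on C.
Root: C
Major 3rd (3rd): E
Augmented 5th (5th): G#
Major 7th (7th): B

C, E, G#, B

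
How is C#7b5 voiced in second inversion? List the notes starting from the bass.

G B C# E#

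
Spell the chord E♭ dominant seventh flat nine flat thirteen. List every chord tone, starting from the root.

E-flat, G, B-flat, D-flat, F-flat, C-flat

E♭ dominant seventh flat nine flat thirteen: dominant seventh flat nine flat thirteen on E-flat.
- root: E-flat
- major 3rd: G
- perfect 5th: B-flat
- minor 7th: D-flat
- minor 9th: F-flat
- minor 13th: C-flat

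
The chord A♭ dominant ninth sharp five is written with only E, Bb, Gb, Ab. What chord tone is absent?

A♭ dominant ninth sharp five = Ab, C, E, Gb, Bb. The voicing lacks the 3rd (major 3rd), C.

C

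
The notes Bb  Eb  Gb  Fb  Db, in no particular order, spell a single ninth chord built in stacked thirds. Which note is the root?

Eb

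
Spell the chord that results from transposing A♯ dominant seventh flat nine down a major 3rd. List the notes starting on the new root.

F♯ – A♯ – C♯ – E – G

Transposed root: A♯ → F♯ (major 3rd down). So we spell F♯ dominant seventh flat nine:
root → F♯
3rd (major 3rd) → A♯
5th (perfect 5th) → C♯
7th (minor 7th) → E
9th (minor 9th) → G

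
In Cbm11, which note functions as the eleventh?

Fb

Root of Cbm11 = Cb. The 11th is a perfect 11th: Cb up a perfect 11th → Fb.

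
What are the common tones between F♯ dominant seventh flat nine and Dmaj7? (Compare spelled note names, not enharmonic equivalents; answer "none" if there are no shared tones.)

F♯ dominant seventh flat nine: F# A# C# E G
Dmaj7: D F# A C#
Common to both → F#, C#.

F#, C#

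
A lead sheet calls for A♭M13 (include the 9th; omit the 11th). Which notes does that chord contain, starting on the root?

A♭M13: major thirteenth on A♭.
Root: A♭
Major 3rd (3rd): C
Perfect 5th (5th): E♭
Major 7th (7th): G
Major 9th (9th): B♭
Major 13th (13th): F

A♭  C  E♭  G  B♭  F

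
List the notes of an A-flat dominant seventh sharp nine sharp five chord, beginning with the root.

Root A♭, quality dominant seventh sharp nine sharp five:
Root: A♭
Major 3rd (3rd): C
Augmented 5th (5th): E
Minor 7th (7th): G♭
Augmented 9th (9th): B

A♭ C E G♭ B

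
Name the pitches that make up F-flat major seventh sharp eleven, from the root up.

F-flat major seventh sharp eleven is a major seventh sharp eleven built on Fb.
- root: Fb
- major 3rd: Ab
- perfect 5th: Cb
- major 7th: Eb
- augmented 11th: Bb

Fb – Ab – Cb – Eb – Bb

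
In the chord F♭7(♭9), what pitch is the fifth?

Cb

F♭7(♭9) is built on Fb; its 5th is a perfect 5th above the root.
A fifth above F uses the letter C, and the perfect 5th above Fb is Cb.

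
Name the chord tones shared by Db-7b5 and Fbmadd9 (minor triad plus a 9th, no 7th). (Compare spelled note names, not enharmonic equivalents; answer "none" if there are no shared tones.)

Db-7b5: D♭ F♭ A𝄫 C♭
Fbmadd9: F♭ A𝄫 C♭ G♭
Common to both → F♭, A𝄫, C♭.

F♭ – A𝄫 – C♭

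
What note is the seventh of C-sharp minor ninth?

B

Root of C-sharp minor ninth = C#. The 7th is a minor 7th: C# up a minor 7th → B.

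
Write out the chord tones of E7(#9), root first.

E7(#9) is a dominant seventh sharp nine built on E.
root → E
3rd (major 3rd) → G#
5th (perfect 5th) → B
7th (minor 7th) → D
9th (augmented 9th) → F##

E, G#, B, D, F##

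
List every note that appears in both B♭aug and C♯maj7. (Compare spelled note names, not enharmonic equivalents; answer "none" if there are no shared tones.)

none

B♭aug = B♭, D, F♯.
C♯maj7 = C♯, E♯, G♯, B♯.
Shared: none.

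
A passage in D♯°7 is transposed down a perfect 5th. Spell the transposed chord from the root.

A perfect 5th down from D♯ is G♯, so the new chord is G♯ diminished seventh.
root → G♯
3rd (minor 3rd) → B
5th (diminished 5th) → D
7th (diminished 7th) → F

G♯, B, D, F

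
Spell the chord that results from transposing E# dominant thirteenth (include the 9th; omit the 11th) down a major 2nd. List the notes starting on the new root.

D♯, F𝄪, A♯, C♯, E♯, B♯

E♯ down a major 2nd → D♯. New chord: D♯ dominant thirteenth.
- root: D♯
- major 3rd: F𝄪
- perfect 5th: A♯
- minor 7th: C♯
- major 9th: E♯
- major 13th: B♯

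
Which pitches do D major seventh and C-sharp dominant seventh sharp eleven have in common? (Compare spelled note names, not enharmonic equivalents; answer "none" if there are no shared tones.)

C-sharp

D major seventh: D F-sharp A C-sharp
C-sharp dominant seventh sharp eleven: C-sharp E-sharp G-sharp B F-double-sharp
Common to both → C-sharp.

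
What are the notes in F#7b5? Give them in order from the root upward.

F#7b5: dominant seventh flat five on F♯.
F♯ — root
A♯ — major 3rd
C — diminished 5th
E — minor 7th

F♯  A♯  C  E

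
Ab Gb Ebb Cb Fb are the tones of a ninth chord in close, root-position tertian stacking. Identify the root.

Fb

Stacking in thirds gives Fb – Ab – Cb – Ebb – Gb, so Fb is the root — Fb dominant ninth.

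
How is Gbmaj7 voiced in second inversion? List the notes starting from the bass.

Gbmaj7 = Gb–Bb–Db–F; second inversion → fifth (Db) lowest.

Db  F  Gb  Bb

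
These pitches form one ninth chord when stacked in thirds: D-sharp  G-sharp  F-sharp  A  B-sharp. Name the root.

G-sharp

Stacking in thirds gives G-sharp – B-sharp – D-sharp – F-sharp – A, so G-sharp is the root — G-sharp dominant seventh flat nine.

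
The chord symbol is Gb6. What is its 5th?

Root of Gb6 = G♭. The 5th is a perfect 5th: G♭ up a perfect 5th → D♭.

D♭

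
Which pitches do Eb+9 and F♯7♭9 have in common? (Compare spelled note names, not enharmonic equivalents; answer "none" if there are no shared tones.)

G

Eb+9: Eb G B Db F
F♯7♭9: F# A# C# E G
Common to both → G.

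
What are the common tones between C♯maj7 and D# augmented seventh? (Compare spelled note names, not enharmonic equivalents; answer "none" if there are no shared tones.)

C#

C♯maj7: C# E# G# B#
D# augmented seventh: D# F## A## C#
Common to both → C#.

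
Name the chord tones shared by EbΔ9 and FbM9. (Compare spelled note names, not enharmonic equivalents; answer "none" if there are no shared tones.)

Eb

EbΔ9 = Eb, G, Bb, D, F.
FbM9 = Fb, Ab, Cb, Eb, Gb.
Shared: Eb.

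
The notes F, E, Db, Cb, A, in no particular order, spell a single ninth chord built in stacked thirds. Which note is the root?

Arranged so that each adjacent pair is a third by letter name: Db – F – A – Cb – E.
The bottom of that stack, Db, is the root (this is Db dominant seventh sharp nine sharp five).

Db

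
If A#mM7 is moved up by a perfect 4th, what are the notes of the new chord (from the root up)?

D# – F# – A# – C##

Transposed root: A# → D# (perfect 4th up). So we spell D# minor-major seventh:
- root: D#
- minor 3rd: F#
- perfect 5th: A#
- major 7th: C##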